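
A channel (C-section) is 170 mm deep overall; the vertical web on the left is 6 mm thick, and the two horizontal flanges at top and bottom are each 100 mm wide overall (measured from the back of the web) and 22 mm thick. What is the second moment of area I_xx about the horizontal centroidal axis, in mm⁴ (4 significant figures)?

I_xx ≈ 2.527 × 10⁷ mm⁴

Decompose the section into non-overlapping parts with the origin at the bottom-left of its bounding rectangle.
Web: 6 × 170, A = 1 020 mm², y = 85 mm, Ī = 2 456 500 mm⁴.
Top flange (beyond web): 94 × 22, A = 2 068 mm², y = 159 mm, Ī = 83409.3 mm⁴.
Bottom flange (beyond web): 94 × 22, A = 2 068 mm², y = 11 mm, Ī = 83409.3 mm⁴.
By symmetry the centroid is at mid-height, ȳ = 85 mm.
Transfer each piece to the horizontal centroidal axis using Ī + A·d² with d = y − 85:
  web: d = 0 mm → contributes +2 456 500 mm⁴
  top flange (beyond web): d = 74 mm → contributes +11 407 777 mm⁴
  bottom flange (beyond web): d = -74 mm → contributes +11 407 777 mm⁴
Total I = 25 272 055 mm⁴.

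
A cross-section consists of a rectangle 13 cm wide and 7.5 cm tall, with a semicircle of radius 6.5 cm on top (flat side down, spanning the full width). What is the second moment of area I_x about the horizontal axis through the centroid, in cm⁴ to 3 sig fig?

I_x ≈ 2330 cm⁴

Decompose the section into non-overlapping parts with the origin at the bottom-left of its bounding rectangle.
Rectangular body: 13 × 7.5, A = 97.5 cm², y = 3.75 cm, Ī = 457.03 cm⁴.
Semicircular cap: semicircle r = 6.5, A = 66.366 cm², y = 10.259 cm, Ī = 195.92 cm⁴.
Centroid: ȳ = ΣA·y / ΣA = 6.386 cm.
Transfer each piece to the horizontal axis through the centroid using Ī + A·d² with d = y − 6.386:
  rectangular body: d = -2.636 cm → contributes +1134.5 cm⁴
  semicircular cap: d = 3.8727 cm → contributes +1191.2 cm⁴
Total I = 2325.8 cm⁴.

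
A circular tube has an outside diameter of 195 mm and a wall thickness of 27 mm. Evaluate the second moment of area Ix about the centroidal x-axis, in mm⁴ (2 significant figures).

Break the section into simple shapes (no overlaps), measuring from the bottom-left corner of the bounding box.
Outer circle: ⌀195, A = 29 865 mm², y = 97.5 mm, Ī = 70 975 481 mm⁴.
Bore (subtracted): ⌀141, A = 15 615 mm², y = 97.5 mm, Ī = 19 401 993 mm⁴.
By symmetry the centroid is at mid-height, ȳ = 97.5 mm.
All pieces are centred on the centroidal x-axis, so I = ΣĪ (holes subtracted) = 51 573 488 mm⁴.

Ix ≈ 5.2 × 10⁷ mm⁴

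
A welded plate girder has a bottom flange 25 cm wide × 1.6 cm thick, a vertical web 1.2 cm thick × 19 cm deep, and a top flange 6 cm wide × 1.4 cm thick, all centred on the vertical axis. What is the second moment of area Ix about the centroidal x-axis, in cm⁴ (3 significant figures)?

Ix ≈ 4320 cm⁴

Treat the section as a set of non-overlapping primitives; coordinates are from the bounding-box lower-left.
Bottom plate: 25 × 1.6, A = 40 cm², y = 0.8 cm, Ī = 8.5333 cm⁴.
Web plate: 1.2 × 19, A = 22.8 cm², y = 11.1 cm, Ī = 685.9 cm⁴.
Top plate: 6 × 1.4, A = 8.4 cm², y = 21.3 cm, Ī = 1.372 cm⁴.
Centroid: ȳ = ΣA·y / ΣA = 6.5169 cm.
Transfer each piece to the centroidal x-axis using Ī + A·d² with d = y − 6.5169:
  bottom plate: d = -5.7169 cm → contributes +1315.8 cm⁴
  web plate: d = 4.5831 cm → contributes +1164.8 cm⁴
  top plate: d = 14.783 cm → contributes +1837.1 cm⁴
Total I = 4317.8 cm⁴.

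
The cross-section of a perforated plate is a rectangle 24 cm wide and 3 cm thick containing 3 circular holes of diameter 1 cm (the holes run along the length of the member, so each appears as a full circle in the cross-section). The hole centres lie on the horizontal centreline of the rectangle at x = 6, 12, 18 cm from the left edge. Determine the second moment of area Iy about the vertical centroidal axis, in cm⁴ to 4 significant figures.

Iy ≈ 3399 cm⁴

Split into non-overlapping primitives; take the origin at the lower-left of the bounding box.
Plate: 24 × 3, A = 72 cm², x = 12 cm, Ī = 3 456 cm⁴.
Hole 1 (subtracted): ⌀1, A = 0.785398 cm², x = 6 cm, Ī = 0.0490874 cm⁴.
Hole 2 (subtracted): ⌀1, A = 0.785398 cm², x = 12 cm, Ī = 0.0490874 cm⁴.
Hole 3 (subtracted): ⌀1, A = 0.785398 cm², x = 18 cm, Ī = 0.0490874 cm⁴.
By symmetry the centroid is at mid-width, x̄ = 12 cm.
Transfer each piece to the vertical centroidal axis using Ī + A·d² with d = x − 12:
  plate: d = 0 cm → contributes +3 456 cm⁴
  hole 1: d = -6 cm → contributes −28.3234 cm⁴
  hole 2: d = 0 cm → contributes −0.0490874 cm⁴
  hole 3: d = 6 cm → contributes −28.3234 cm⁴
Total I = 3399.3 cm⁴.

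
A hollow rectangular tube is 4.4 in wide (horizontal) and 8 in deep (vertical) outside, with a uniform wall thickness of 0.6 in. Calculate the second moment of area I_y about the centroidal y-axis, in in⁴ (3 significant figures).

I_y ≈ 38.2 in⁴

Break the section into simple shapes (no overlaps), measuring from the bottom-left corner of the bounding box.
Outer rectangle: 4.4 × 8, A = 35.2 in², x = 2.2 in, Ī = 56.789 in⁴.
Inner void (subtracted): 3.2 × 6.8, A = 21.76 in², x = 2.2 in, Ī = 18.569 in⁴.
By symmetry the centroid is at mid-width, x̄ = 2.2 in.
All pieces are centred on the centroidal y-axis, so I = ΣĪ (holes subtracted) = 38.221 in⁴.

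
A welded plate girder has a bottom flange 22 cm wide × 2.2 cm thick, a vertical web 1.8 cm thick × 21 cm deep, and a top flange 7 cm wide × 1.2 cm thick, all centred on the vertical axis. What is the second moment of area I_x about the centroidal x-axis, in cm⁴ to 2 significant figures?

I_x ≈ 6600 cm⁴

Decompose the section into non-overlapping parts with the origin at the bottom-left of its bounding rectangle.
Bottom plate: 22 × 2.2, A = 48.4 cm², y = 1.1 cm, Ī = 19.52 cm⁴.
Web plate: 1.8 × 21, A = 37.8 cm², y = 12.7 cm, Ī = 1 389 cm⁴.
Top plate: 7 × 1.2, A = 8.4 cm², y = 23.8 cm, Ī = 1.008 cm⁴.
Centroid: ȳ = ΣA·y / ΣA = 7.751 cm.
Transfer each piece to the centroidal x-axis using Ī + A·d² with d = y − 7.751:
  bottom plate: d = -6.651 cm → contributes +2 160 cm⁴
  web plate: d = 4.949 cm → contributes +2 315 cm⁴
  top plate: d = 16.05 cm → contributes +2 165 cm⁴
Total I = 6 640 cm⁴.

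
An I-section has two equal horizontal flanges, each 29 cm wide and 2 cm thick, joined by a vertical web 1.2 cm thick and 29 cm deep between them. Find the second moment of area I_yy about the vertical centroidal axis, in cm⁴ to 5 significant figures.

I_yy ≈ 8133.8 cm⁴

Split into non-overlapping primitives; take the origin at the lower-left of the bounding box.
Bottom flange: 29 × 2, A = 58 cm², x = 14.5 cm, Ī = 4064.833 cm⁴.
Web: 1.2 × 29, A = 34.8 cm², x = 14.5 cm, Ī = 4.176 cm⁴.
Top flange: 29 × 2, A = 58 cm², x = 14.5 cm, Ī = 4064.833 cm⁴.
By symmetry the centroid is at mid-width, x̄ = 14.5 cm.
All pieces are centred on the vertical centroidal axis, so I = ΣĪ = 8133.843 cm⁴.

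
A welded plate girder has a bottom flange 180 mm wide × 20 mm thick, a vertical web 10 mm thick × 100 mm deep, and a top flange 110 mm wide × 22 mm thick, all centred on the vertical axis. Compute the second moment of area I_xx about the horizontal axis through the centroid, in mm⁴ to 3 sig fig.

I_xx ≈ 2.23 × 10⁷ mm⁴

Break the section into simple shapes (no overlaps), measuring from the bottom-left corner of the bounding box.
Bottom plate: 180 × 20, A = 3 600 mm², y = 10 mm, Ī = 120 000 mm⁴.
Web plate: 10 × 100, A = 1 000 mm², y = 70 mm, Ī = 833 333 mm⁴.
Top plate: 110 × 22, A = 2 420 mm², y = 131 mm, Ī = 97 607 mm⁴.
Centroid: ȳ = ΣA·y / ΣA = 60.259 mm.
Transfer each piece to the horizontal axis through the centroid using Ī + A·d² with d = y − 60.259:
  bottom plate: d = -50.259 mm → contributes +9 213 575 mm⁴
  web plate: d = 9.7407 mm → contributes +928 215 mm⁴
  top plate: d = 70.741 mm → contributes +12 207 897 mm⁴
Total I = 22 349 688 mm⁴.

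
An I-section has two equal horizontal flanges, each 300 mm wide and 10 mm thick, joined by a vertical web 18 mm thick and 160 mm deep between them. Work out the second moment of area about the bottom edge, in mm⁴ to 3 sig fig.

Decompose the section into non-overlapping parts with the origin at the bottom-left of its bounding rectangle.
Bottom flange: 300 × 10, A = 3 000 mm², y = 5 mm, Ī = 25 000 mm⁴.
Web: 18 × 160, A = 2 880 mm², y = 90 mm, Ī = 6 144 000 mm⁴.
Top flange: 300 × 10, A = 3 000 mm², y = 175 mm, Ī = 25 000 mm⁴.
Transfer each piece to a horizontal axis along the bottom face using Ī + A·d² with d = y − 0:
  bottom flange: d = 5 mm → contributes +100 000 mm⁴
  web: d = 90 mm → contributes +29 472 000 mm⁴
  top flange: d = 175 mm → contributes +91 900 000 mm⁴
Total I = 121 472 000 mm⁴.

I_base ≈ 1.21 × 10⁸ mm⁴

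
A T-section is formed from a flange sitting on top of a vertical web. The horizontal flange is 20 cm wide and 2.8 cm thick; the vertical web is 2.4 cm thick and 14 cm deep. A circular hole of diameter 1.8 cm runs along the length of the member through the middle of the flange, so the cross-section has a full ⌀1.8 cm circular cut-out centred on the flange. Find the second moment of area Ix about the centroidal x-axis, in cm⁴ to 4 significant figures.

Treat the section as a set of non-overlapping primitives; coordinates are from the bounding-box lower-left.
Flange: 20 × 2.8, A = 56 cm², y = 15.4 cm, Ī = 36.5867 cm⁴.
Web: 2.4 × 14, A = 33.6 cm², y = 7 cm, Ī = 548.8 cm⁴.
Hole (subtracted): ⌀1.8, A = 2.54469 cm², y = 15.4 cm, Ī = 0.5153 cm⁴.
Centroid: ȳ = ΣA·y / ΣA = 12.1579 cm.
Transfer each piece to the centroidal x-axis using Ī + A·d² with d = y − 12.1579:
  flange: d = 3.24208 cm → contributes +625.206 cm⁴
  web: d = -5.15792 cm → contributes +1442.7 cm⁴
  hole: d = 3.24208 cm → contributes −27.2627 cm⁴
Total I = 2040.64 cm⁴.

Ix ≈ 2041 cm⁴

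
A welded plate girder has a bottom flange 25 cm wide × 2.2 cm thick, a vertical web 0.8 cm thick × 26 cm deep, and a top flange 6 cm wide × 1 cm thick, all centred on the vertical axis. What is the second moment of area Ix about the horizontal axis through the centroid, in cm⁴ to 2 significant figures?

Decompose the section into non-overlapping parts with the origin at the bottom-left of its bounding rectangle.
Bottom plate: 25 × 2.2, A = 55 cm², y = 1.1 cm, Ī = 22.18 cm⁴.
Web plate: 0.8 × 26, A = 20.8 cm², y = 15.2 cm, Ī = 1 172 cm⁴.
Top plate: 6 × 1, A = 6 cm², y = 28.7 cm, Ī = 0.5 cm⁴.
Centroid: ȳ = ΣA·y / ΣA = 6.71 cm.
Transfer each piece to the horizontal axis through the centroid using Ī + A·d² with d = y − 6.71:
  bottom plate: d = -5.61 cm → contributes +1 753 cm⁴
  web plate: d = 8.49 cm → contributes +2 671 cm⁴
  top plate: d = 21.99 cm → contributes +2 902 cm⁴
Total I = 7 326 cm⁴.

Ix ≈ 7300 cm⁴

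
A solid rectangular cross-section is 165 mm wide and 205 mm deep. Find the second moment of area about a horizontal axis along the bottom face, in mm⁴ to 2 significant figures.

The section: 165 × 205, A = 33 825 mm², y = 102.5 mm, Ī = 118 457 969 mm⁴.
Transfer it to a horizontal axis along the bottom face using Ī + A·d² with d = y − 0:
  the section: d = 102.5 mm → contributes +473 831 875 mm⁴
Total I = 473 831 875 mm⁴.

I_base ≈ 4.7 × 10⁸ mm⁴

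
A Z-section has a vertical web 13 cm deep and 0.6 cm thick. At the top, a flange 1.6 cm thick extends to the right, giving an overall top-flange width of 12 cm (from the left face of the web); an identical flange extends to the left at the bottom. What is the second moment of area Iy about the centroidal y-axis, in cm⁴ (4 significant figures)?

Split into non-overlapping primitives; take the origin at the lower-left of the bounding box.
Web: 0.6 × 13, A = 7.8 cm², x = 11.7 cm, Ī = 0.234 cm⁴.
Top flange (beyond web): 11.4 × 1.6, A = 18.24 cm², x = 17.7 cm, Ī = 197.539 cm⁴.
Bottom flange (beyond web): 11.4 × 1.6, A = 18.24 cm², x = 5.7 cm, Ī = 197.539 cm⁴.
Centroid: x̄ = ΣA·x / ΣA = 11.7 cm.
Transfer each piece to the centroidal y-axis using Ī + A·d² with d = x − 11.7:
  web: d = 0 cm → contributes +0.234 cm⁴
  top flange (beyond web): d = 6 cm → contributes +854.179 cm⁴
  bottom flange (beyond web): d = -6 cm → contributes +854.179 cm⁴
Total I = 1708.59 cm⁴.

Iy ≈ 1709 cm⁴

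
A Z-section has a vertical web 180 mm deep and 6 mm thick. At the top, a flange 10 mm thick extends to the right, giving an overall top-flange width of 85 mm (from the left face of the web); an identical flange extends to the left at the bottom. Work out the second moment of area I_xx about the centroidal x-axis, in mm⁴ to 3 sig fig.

I_xx ≈ 1.43 × 10⁷ mm⁴

Treat the section as a set of non-overlapping primitives; coordinates are from the bounding-box lower-left.
Web: 6 × 180, A = 1 080 mm², y = 90 mm, Ī = 2 916 000 mm⁴.
Top flange (beyond web): 79 × 10, A = 790 mm², y = 175 mm, Ī = 6583.3 mm⁴.
Bottom flange (beyond web): 79 × 10, A = 790 mm², y = 5 mm, Ī = 6583.3 mm⁴.
Centroid: ȳ = ΣA·y / ΣA = 90 mm.
Transfer each piece to the centroidal x-axis using Ī + A·d² with d = y − 90:
  web: d = 0 mm → contributes +2 916 000 mm⁴
  top flange (beyond web): d = 85 mm → contributes +5 714 333 mm⁴
  bottom flange (beyond web): d = -85 mm → contributes +5 714 333 mm⁴
Total I = 14 344 667 mm⁴.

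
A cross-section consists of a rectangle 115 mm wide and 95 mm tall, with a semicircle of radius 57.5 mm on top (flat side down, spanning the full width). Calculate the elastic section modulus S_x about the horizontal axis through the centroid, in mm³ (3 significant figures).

S_x ≈ 3.37 × 10⁵ mm³

Treat the section as a set of non-overlapping primitives; coordinates are from the bounding-box lower-left.
Rectangular body: 115 × 95, A = 10 925 mm², y = 47.5 mm, Ī = 8 216 510 mm⁴.
Semicircular cap: semicircle r = 57.5, A = 5193.4 mm², y = 119.4 mm, Ī = 1 199 785 mm⁴.
Centroid: ȳ = ΣA·y / ΣA = 70.668 mm.
Transfer each piece to the horizontal axis through the centroid using Ī + A·d² with d = y − 70.668:
  rectangular body: d = -23.168 mm → contributes +14 080 450 mm⁴
  semicircular cap: d = 48.736 mm → contributes +13 535 245 mm⁴
Total I = 27 615 694 mm⁴.
Extreme fibre distance c = 81.832 mm; S = I/c = 337 467 mm³.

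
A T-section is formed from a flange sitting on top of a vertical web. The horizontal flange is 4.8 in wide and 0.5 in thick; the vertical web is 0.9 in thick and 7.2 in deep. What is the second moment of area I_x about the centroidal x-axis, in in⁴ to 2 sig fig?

Decompose the section into non-overlapping parts with the origin at the bottom-left of its bounding rectangle.
Flange: 4.8 × 0.5, A = 2.4 in², y = 7.45 in, Ī = 0.05 in⁴.
Web: 0.9 × 7.2, A = 6.48 in², y = 3.6 in, Ī = 27.99 in⁴.
Centroid: ȳ = ΣA·y / ΣA = 4.641 in.
Transfer each piece to the centroidal x-axis using Ī + A·d² with d = y − 4.641:
  flange: d = 2.809 in → contributes +18.99 in⁴
  web: d = -1.041 in → contributes +35.01 in⁴
Total I = 54 in⁴.

I_x ≈ 54 in⁴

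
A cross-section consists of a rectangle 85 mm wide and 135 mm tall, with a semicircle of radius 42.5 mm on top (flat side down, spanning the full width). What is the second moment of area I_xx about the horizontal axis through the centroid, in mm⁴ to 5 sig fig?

Break the section into simple shapes (no overlaps), measuring from the bottom-left corner of the bounding box.
Rectangular body: 85 × 135, A = 11 475 mm², y = 67.5 mm, Ī = 17 427 656 mm⁴.
Semicircular cap: semicircle r = 42.5, A = 2837.251 mm², y = 153.0376 mm, Ī = 358086.4 mm⁴.
Centroid: ȳ = ΣA·y / ΣA = 84.45691 mm.
Transfer each piece to the horizontal axis through the centroid using Ī + A·d² with d = y − 84.45691:
  rectangular body: d = -16.95691 mm → contributes +20 727 140 mm⁴
  semicircular cap: d = 68.58065 mm → contributes +13 702 545 mm⁴
Total I = 34 429 685 mm⁴.

I_xx ≈ 3.4430 × 10⁷ mm⁴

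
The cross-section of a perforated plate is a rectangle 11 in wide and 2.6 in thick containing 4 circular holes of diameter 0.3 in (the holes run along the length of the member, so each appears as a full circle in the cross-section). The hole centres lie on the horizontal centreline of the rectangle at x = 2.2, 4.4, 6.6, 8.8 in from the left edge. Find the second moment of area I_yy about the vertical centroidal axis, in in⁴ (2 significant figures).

Split into non-overlapping primitives; take the origin at the lower-left of the bounding box.
Plate: 11 × 2.6, A = 28.6 in², x = 5.5 in, Ī = 288.4 in⁴.
Hole 1 (subtracted): ⌀0.3, A = 0.07069 in², x = 2.2 in, Ī = 0.0003976 in⁴.
Hole 2 (subtracted): ⌀0.3, A = 0.07069 in², x = 4.4 in, Ī = 0.0003976 in⁴.
Hole 3 (subtracted): ⌀0.3, A = 0.07069 in², x = 6.6 in, Ī = 0.0003976 in⁴.
Hole 4 (subtracted): ⌀0.3, A = 0.07069 in², x = 8.8 in, Ī = 0.0003976 in⁴.
By symmetry the centroid is at mid-width, x̄ = 5.5 in.
Transfer each piece to the vertical centroidal axis using Ī + A·d² with d = x − 5.5:
  plate: d = 0 in → contributes +288.4 in⁴
  hole 1: d = -3.3 in → contributes −0.7702 in⁴
  hole 2: d = -1.1 in → contributes −0.08593 in⁴
  hole 3: d = 1.1 in → contributes −0.08593 in⁴
  hole 4: d = 3.3 in → contributes −0.7702 in⁴
Total I = 286.7 in⁴.

I_yy ≈ 290 in⁴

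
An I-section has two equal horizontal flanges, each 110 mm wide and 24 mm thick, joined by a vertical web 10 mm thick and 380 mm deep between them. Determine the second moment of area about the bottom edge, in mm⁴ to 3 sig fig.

I_base ≈ 6.77 × 10⁸ mm⁴

Split into non-overlapping primitives; take the origin at the lower-left of the bounding box.
Bottom flange: 110 × 24, A = 2 640 mm², y = 12 mm, Ī = 126 720 mm⁴.
Web: 10 × 380, A = 3 800 mm², y = 214 mm, Ī = 45 726 667 mm⁴.
Top flange: 110 × 24, A = 2 640 mm², y = 416 mm, Ī = 126 720 mm⁴.
Transfer each piece to a horizontal axis along the bottom face using Ī + A·d² with d = y − 0:
  bottom flange: d = 12 mm → contributes +506 880 mm⁴
  web: d = 214 mm → contributes +219 751 467 mm⁴
  top flange: d = 416 mm → contributes +456 994 560 mm⁴
Total I = 677 252 907 mm⁴.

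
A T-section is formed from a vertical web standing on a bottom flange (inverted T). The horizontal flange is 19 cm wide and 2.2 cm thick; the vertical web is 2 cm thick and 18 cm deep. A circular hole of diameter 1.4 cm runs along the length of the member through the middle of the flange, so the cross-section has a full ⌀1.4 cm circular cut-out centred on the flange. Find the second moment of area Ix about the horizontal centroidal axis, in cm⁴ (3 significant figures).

Ix ≈ 2930 cm⁴

Decompose the section into non-overlapping parts with the origin at the bottom-left of its bounding rectangle.
Flange: 19 × 2.2, A = 41.8 cm², y = 1.1 cm, Ī = 16.859 cm⁴.
Web: 2 × 18, A = 36 cm², y = 11.2 cm, Ī = 972 cm⁴.
Hole (subtracted): ⌀1.4, A = 1.5394 cm², y = 1.1 cm, Ī = 0.18857 cm⁴.
Centroid: ȳ = ΣA·y / ΣA = 5.8679 cm.
Transfer each piece to the horizontal centroidal axis using Ī + A·d² with d = y − 5.8679:
  flange: d = -4.7679 cm → contributes +967.08 cm⁴
  web: d = 5.3321 cm → contributes +1995.5 cm⁴
  hole: d = -4.7679 cm → contributes −35.183 cm⁴
Total I = 2927.4 cm⁴.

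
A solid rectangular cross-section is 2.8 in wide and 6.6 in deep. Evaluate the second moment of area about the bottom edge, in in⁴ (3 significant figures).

The section: 2.8 × 6.6, A = 18.48 in², y = 3.3 in, Ī = 67.082 in⁴.
Transfer it to the base of the section using Ī + A·d² with d = y − 0:
  the section: d = 3.3 in → contributes +268.33 in⁴
Total I = 268.33 in⁴.

I_base ≈ 268 in⁴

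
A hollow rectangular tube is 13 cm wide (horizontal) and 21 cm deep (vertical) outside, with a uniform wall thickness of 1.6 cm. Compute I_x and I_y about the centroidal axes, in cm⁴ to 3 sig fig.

I_x ≈ 5430 cm⁴, I_y ≈ 2450 cm⁴

Break the section into simple shapes (no overlaps), measuring from the bottom-left corner of the bounding box.
Outer rectangle: 13 × 21, A = 273 cm², y = 10.5 cm, Ī = 10 033 cm⁴.
Inner void (subtracted): 9.8 × 17.8, A = 174.44 cm², y = 10.5 cm, Ī = 4605.8 cm⁴.
By symmetry the centroid is at mid-height, ȳ = 10.5 cm.
All pieces are centred on the centroidal x-axis, so I = ΣĪ (holes subtracted) = 5 427 cm⁴.
Repeating about the centroidal y-axis gives I_y = 2448.6 cm⁴.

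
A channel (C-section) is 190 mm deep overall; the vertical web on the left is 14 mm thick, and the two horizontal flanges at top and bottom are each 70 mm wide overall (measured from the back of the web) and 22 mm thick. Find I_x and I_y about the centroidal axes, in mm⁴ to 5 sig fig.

I_x ≈ 2.5488 × 10⁷ mm⁴, I_y ≈ 2.2543 × 10⁶ mm⁴

Treat the section as a set of non-overlapping primitives; coordinates are from the bounding-box lower-left.
Web: 14 × 190, A = 2 660 mm², y = 95 mm, Ī = 8 002 167 mm⁴.
Top flange (beyond web): 56 × 22, A = 1 232 mm², y = 179 mm, Ī = 49690.67 mm⁴.
Bottom flange (beyond web): 56 × 22, A = 1 232 mm², y = 11 mm, Ī = 49690.67 mm⁴.
By symmetry the centroid is at mid-height, ȳ = 95 mm.
Transfer each piece to the centroidal x-axis using Ī + A·d² with d = y − 95:
  web: d = 0 mm → contributes +8 002 167 mm⁴
  top flange (beyond web): d = 84 mm → contributes +8 742 683 mm⁴
  bottom flange (beyond web): d = -84 mm → contributes +8 742 683 mm⁴
Total I = 25 487 532 mm⁴.
For the y-axis: x̄ = 23.8306 mm.
Repeating about the centroidal y-axis gives I_y = 2 254 301 mm⁴.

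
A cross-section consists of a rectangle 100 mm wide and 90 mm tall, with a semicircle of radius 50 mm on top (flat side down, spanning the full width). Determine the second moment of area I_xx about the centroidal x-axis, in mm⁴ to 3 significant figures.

Split into non-overlapping primitives; take the origin at the lower-left of the bounding box.
Rectangular body: 100 × 90, A = 9 000 mm², y = 45 mm, Ī = 6 075 000 mm⁴.
Semicircular cap: semicircle r = 50, A = 3 927 mm², y = 111.22 mm, Ī = 685 981 mm⁴.
Centroid: ȳ = ΣA·y / ΣA = 65.117 mm.
Transfer each piece to the centroidal x-axis using Ī + A·d² with d = y − 65.117:
  rectangular body: d = -20.117 mm → contributes +9 717 121 mm⁴
  semicircular cap: d = 46.104 mm → contributes +9 033 108 mm⁴
Total I = 18 750 229 mm⁴.

I_xx ≈ 1.88 × 10⁷ mm⁴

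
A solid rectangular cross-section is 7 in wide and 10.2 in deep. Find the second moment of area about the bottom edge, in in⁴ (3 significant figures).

The section: 7 × 10.2, A = 71.4 in², y = 5.1 in, Ī = 619.04 in⁴.
Transfer it to the bottom edge using Ī + A·d² with d = y − 0:
  the section: d = 5.1 in → contributes +2476.2 in⁴
Total I = 2476.2 in⁴.

I_base ≈ 2480 in⁴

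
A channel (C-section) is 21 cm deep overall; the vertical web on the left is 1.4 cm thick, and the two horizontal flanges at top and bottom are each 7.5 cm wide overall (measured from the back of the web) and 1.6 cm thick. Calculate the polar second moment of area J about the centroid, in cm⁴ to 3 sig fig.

J ≈ 3150 cm⁴

Decompose the section into non-overlapping parts with the origin at the bottom-left of its bounding rectangle.
Web: 1.4 × 21, A = 29.4 cm², y = 10.5 cm, Ī = 1080.5 cm⁴.
Top flange (beyond web): 6.1 × 1.6, A = 9.76 cm², y = 20.2 cm, Ī = 2.0821 cm⁴.
Bottom flange (beyond web): 6.1 × 1.6, A = 9.76 cm², y = 0.8 cm, Ī = 2.0821 cm⁴.
By symmetry the centroid is at mid-height, ȳ = 10.5 cm.
Transfer each piece to the centroidal x-axis using Ī + A·d² with d = y − 10.5:
  web: d = 0 cm → contributes +1080.5 cm⁴
  top flange (beyond web): d = 9.7 cm → contributes +920.4 cm⁴
  bottom flange (beyond web): d = -9.7 cm → contributes +920.4 cm⁴
Total I = 2921.3 cm⁴.
For the y-axis: x̄ = 2.1963 cm.
Repeating about the centroidal y-axis gives I_y = 230.3 cm⁴.
Polar second moment: J = I_x + I_y = 3151.6 cm⁴.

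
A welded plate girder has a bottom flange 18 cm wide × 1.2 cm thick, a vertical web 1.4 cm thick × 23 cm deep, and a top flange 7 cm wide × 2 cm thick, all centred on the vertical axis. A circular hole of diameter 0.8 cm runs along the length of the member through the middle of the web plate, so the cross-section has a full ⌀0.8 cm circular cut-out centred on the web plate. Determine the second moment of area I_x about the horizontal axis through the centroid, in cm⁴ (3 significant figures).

Break the section into simple shapes (no overlaps), measuring from the bottom-left corner of the bounding box.
Bottom plate: 18 × 1.2, A = 21.6 cm², y = 0.6 cm, Ī = 2.592 cm⁴.
Web plate: 1.4 × 23, A = 32.2 cm², y = 12.7 cm, Ī = 1419.5 cm⁴.
Top plate: 7 × 2, A = 14 cm², y = 25.2 cm, Ī = 4.6667 cm⁴.
Hole (subtracted): ⌀0.8, A = 0.50265 cm², y = 12.7 cm, Ī = 0.020106 cm⁴.
Centroid: ȳ = ΣA·y / ΣA = 11.417 cm.
Transfer each piece to the horizontal axis through the centroid using Ī + A·d² with d = y − 11.417:
  bottom plate: d = -10.817 cm → contributes +2529.8 cm⁴
  web plate: d = 1.2833 cm → contributes +1472.5 cm⁴
  top plate: d = 13.783 cm → contributes +2664.4 cm⁴
  hole: d = 1.2833 cm → contributes −0.84786 cm⁴
Total I = 6665.9 cm⁴.

I_x ≈ 6670 cm⁴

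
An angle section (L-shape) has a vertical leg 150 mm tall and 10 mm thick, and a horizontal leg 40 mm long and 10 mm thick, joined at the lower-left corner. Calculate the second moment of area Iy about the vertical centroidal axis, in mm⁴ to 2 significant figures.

Iy ≈ 1.4 × 10⁵ mm⁴

Split into non-overlapping primitives; take the origin at the lower-left of the bounding box.
Vertical leg: 10 × 150, A = 1 500 mm², x = 5 mm, Ī = 12 500 mm⁴.
Horizontal leg (remainder): 30 × 10, A = 300 mm², x = 25 mm, Ī = 22 500 mm⁴.
Centroid: x̄ = ΣA·x / ΣA = 8.333 mm.
Transfer each piece to the vertical centroidal axis using Ī + A·d² with d = x − 8.333:
  vertical leg: d = -3.333 mm → contributes +29 167 mm⁴
  horizontal leg (remainder): d = 16.67 mm → contributes +105 833 mm⁴
Total I = 135 000 mm⁴.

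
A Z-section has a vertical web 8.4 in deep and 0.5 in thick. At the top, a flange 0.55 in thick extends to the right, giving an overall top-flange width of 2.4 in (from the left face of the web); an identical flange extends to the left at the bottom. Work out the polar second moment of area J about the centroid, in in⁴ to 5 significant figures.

Break the section into simple shapes (no overlaps), measuring from the bottom-left corner of the bounding box.
Web: 0.5 × 8.4, A = 4.2 in², y = 4.2 in, Ī = 24.696 in⁴.
Top flange (beyond web): 1.9 × 0.55, A = 1.045 in², y = 8.125 in, Ī = 0.02634271 in⁴.
Bottom flange (beyond web): 1.9 × 0.55, A = 1.045 in², y = 0.275 in, Ī = 0.02634271 in⁴.
Centroid: ȳ = ΣA·y / ΣA = 4.2 in.
Transfer each piece to the centroidal x-axis using Ī + A·d² with d = y − 4.2:
  web: d = 0 in → contributes +24.696 in⁴
  top flange (beyond web): d = 3.925 in → contributes +16.12522 in⁴
  bottom flange (beyond web): d = -3.925 in → contributes +16.12522 in⁴
Total I = 56.94644 in⁴.
For the y-axis: x̄ = 2.15 in.
Repeating about the centroidal y-axis gives I_y = 3.725842 in⁴.
Polar second moment: J = I_x + I_y = 60.67228 in⁴.

J ≈ 60.672 in⁴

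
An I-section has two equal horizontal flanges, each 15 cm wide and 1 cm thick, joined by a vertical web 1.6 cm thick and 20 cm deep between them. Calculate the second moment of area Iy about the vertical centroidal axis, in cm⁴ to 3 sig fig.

Treat the section as a set of non-overlapping primitives; coordinates are from the bounding-box lower-left.
Bottom flange: 15 × 1, A = 15 cm², x = 7.5 cm, Ī = 281.25 cm⁴.
Web: 1.6 × 20, A = 32 cm², x = 7.5 cm, Ī = 6.8267 cm⁴.
Top flange: 15 × 1, A = 15 cm², x = 7.5 cm, Ī = 281.25 cm⁴.
By symmetry the centroid is at mid-width, x̄ = 7.5 cm.
All pieces are centred on the vertical centroidal axis, so I = ΣĪ = 569.33 cm⁴.

Iy ≈ 569 cm⁴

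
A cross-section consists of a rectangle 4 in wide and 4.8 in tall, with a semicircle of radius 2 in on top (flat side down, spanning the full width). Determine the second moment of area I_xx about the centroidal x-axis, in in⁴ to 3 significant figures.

I_xx ≈ 88.6 in⁴

Decompose the section into non-overlapping parts with the origin at the bottom-left of its bounding rectangle.
Rectangular body: 4 × 4.8, A = 19.2 in², y = 2.4 in, Ī = 36.864 in⁴.
Semicircular cap: semicircle r = 2, A = 6.2832 in², y = 5.6488 in, Ī = 1.7561 in⁴.
Centroid: ȳ = ΣA·y / ΣA = 3.201 in.
Transfer each piece to the centroidal x-axis using Ī + A·d² with d = y − 3.201:
  rectangular body: d = -0.80104 in → contributes +49.184 in⁴
  semicircular cap: d = 2.4478 in → contributes +39.403 in⁴
Total I = 88.587 in⁴.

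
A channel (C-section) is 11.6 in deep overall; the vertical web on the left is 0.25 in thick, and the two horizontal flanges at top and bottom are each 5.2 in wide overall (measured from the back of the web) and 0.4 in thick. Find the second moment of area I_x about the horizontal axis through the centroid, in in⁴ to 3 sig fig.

I_x ≈ 157 in⁴

Break the section into simple shapes (no overlaps), measuring from the bottom-left corner of the bounding box.
Web: 0.25 × 11.6, A = 2.9 in², y = 5.8 in, Ī = 32.519 in⁴.
Top flange (beyond web): 4.95 × 0.4, A = 1.98 in², y = 11.4 in, Ī = 0.0264 in⁴.
Bottom flange (beyond web): 4.95 × 0.4, A = 1.98 in², y = 0.2 in, Ī = 0.0264 in⁴.
By symmetry the centroid is at mid-height, ȳ = 5.8 in.
Transfer each piece to the horizontal axis through the centroid using Ī + A·d² with d = y − 5.8:
  web: d = 0 in → contributes +32.519 in⁴
  top flange (beyond web): d = 5.6 in → contributes +62.119 in⁴
  bottom flange (beyond web): d = -5.6 in → contributes +62.119 in⁴
Total I = 156.76 in⁴.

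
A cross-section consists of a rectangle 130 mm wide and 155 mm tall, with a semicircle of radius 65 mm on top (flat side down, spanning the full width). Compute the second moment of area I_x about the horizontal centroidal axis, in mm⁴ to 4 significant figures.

Break the section into simple shapes (no overlaps), measuring from the bottom-left corner of the bounding box.
Rectangular body: 130 × 155, A = 20 150 mm², y = 77.5 mm, Ī = 40 341 979 mm⁴.
Semicircular cap: semicircle r = 65, A = 6636.61 mm², y = 182.587 mm, Ī = 1 959 230 mm⁴.
Centroid: ȳ = ΣA·y / ΣA = 103.536 mm.
Transfer each piece to the horizontal centroidal axis using Ī + A·d² with d = y − 103.536:
  rectangular body: d = -26.0362 mm → contributes +54 001 309 mm⁴
  semicircular cap: d = 79.0507 mm → contributes +43 431 504 mm⁴
Total I = 97 432 812 mm⁴.

I_x ≈ 9.743 × 10⁷ mm⁴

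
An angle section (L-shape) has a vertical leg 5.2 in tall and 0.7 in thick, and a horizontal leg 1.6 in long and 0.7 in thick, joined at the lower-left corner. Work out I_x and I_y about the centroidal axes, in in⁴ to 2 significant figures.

Break the section into simple shapes (no overlaps), measuring from the bottom-left corner of the bounding box.
Vertical leg: 0.7 × 5.2, A = 3.64 in², y = 2.6 in, Ī = 8.202 in⁴.
Horizontal leg (remainder): 0.9 × 0.7, A = 0.63 in², y = 0.35 in, Ī = 0.02573 in⁴.
Centroid: ȳ = ΣA·y / ΣA = 2.268 in.
Transfer each piece to the centroidal x-axis using Ī + A·d² with d = y − 2.268:
  vertical leg: d = 0.332 in → contributes +8.603 in⁴
  horizontal leg (remainder): d = -1.918 in → contributes +2.343 in⁴
Total I = 10.95 in⁴.
For the y-axis: x̄ = 0.468 in.
Repeating about the centroidal y-axis gives I_y = 0.5349 in⁴.

I_x ≈ 11 in⁴, I_y ≈ 0.53 in⁴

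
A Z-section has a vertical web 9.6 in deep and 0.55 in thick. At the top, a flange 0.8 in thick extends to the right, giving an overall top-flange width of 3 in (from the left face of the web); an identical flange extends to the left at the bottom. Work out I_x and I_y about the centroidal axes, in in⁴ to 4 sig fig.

I_x ≈ 116.7 in⁴, I_y ≈ 10.91 in⁴

Decompose the section into non-overlapping parts with the origin at the bottom-left of its bounding rectangle.
Web: 0.55 × 9.6, A = 5.28 in², y = 4.8 in, Ī = 40.5504 in⁴.
Top flange (beyond web): 2.45 × 0.8, A = 1.96 in², y = 9.2 in, Ī = 0.104533 in⁴.
Bottom flange (beyond web): 2.45 × 0.8, A = 1.96 in², y = 0.4 in, Ī = 0.104533 in⁴.
Centroid: ȳ = ΣA·y / ΣA = 4.8 in.
Transfer each piece to the centroidal x-axis using Ī + A·d² with d = y − 4.8:
  web: d = 0 in → contributes +40.5504 in⁴
  top flange (beyond web): d = 4.4 in → contributes +38.0501 in⁴
  bottom flange (beyond web): d = -4.4 in → contributes +38.0501 in⁴
Total I = 116.651 in⁴.
For the y-axis: x̄ = 2.725 in.
Repeating about the centroidal y-axis gives I_y = 10.9139 in⁴.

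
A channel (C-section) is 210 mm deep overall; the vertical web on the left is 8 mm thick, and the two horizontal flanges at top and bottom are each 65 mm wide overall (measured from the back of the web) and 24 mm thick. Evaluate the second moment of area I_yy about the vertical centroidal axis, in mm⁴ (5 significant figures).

Break the section into simple shapes (no overlaps), measuring from the bottom-left corner of the bounding box.
Web: 8 × 210, A = 1 680 mm², x = 4 mm, Ī = 8 960 mm⁴.
Top flange (beyond web): 57 × 24, A = 1 368 mm², x = 36.5 mm, Ī = 370 386 mm⁴.
Bottom flange (beyond web): 57 × 24, A = 1 368 mm², x = 36.5 mm, Ī = 370 386 mm⁴.
Centroid: x̄ = ΣA·x / ΣA = 24.13587 mm.
Transfer each piece to the vertical centroidal axis using Ī + A·d² with d = x − 24.13587:
  web: d = -20.13587 mm → contributes +690121.4 mm⁴
  top flange (beyond web): d = 12.36413 mm → contributes +579514.5 mm⁴
  bottom flange (beyond web): d = 12.36413 mm → contributes +579514.5 mm⁴
Total I = 1 849 150 mm⁴.

I_yy ≈ 1.8492 × 10⁶ mm⁴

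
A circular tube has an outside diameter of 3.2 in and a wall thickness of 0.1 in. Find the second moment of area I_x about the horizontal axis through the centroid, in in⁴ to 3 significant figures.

Decompose the section into non-overlapping parts with the origin at the bottom-left of its bounding rectangle.
Outer circle: ⌀3.2, A = 8.0425 in², y = 1.6 in, Ī = 5.1472 in⁴.
Bore (subtracted): ⌀3, A = 7.0686 in², y = 1.6 in, Ī = 3.9761 in⁴.
By symmetry the centroid is at mid-height, ȳ = 1.6 in.
All pieces are centred on the horizontal axis through the centroid, so I = ΣĪ (holes subtracted) = 1.1711 in⁴.

I_x ≈ 1.17 in⁴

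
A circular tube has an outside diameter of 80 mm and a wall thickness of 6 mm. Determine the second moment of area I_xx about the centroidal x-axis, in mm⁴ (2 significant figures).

I_xx ≈ 9.6 × 10⁵ mm⁴

Treat the section as a set of non-overlapping primitives; coordinates are from the bounding-box lower-left.
Outer circle: ⌀80, A = 5 027 mm², y = 40 mm, Ī = 2 010 619 mm⁴.
Bore (subtracted): ⌀68, A = 3 632 mm², y = 40 mm, Ī = 1 049 556 mm⁴.
By symmetry the centroid is at mid-height, ȳ = 40 mm.
All pieces are centred on the centroidal x-axis, so I = ΣĪ (holes subtracted) = 961 063 mm⁴.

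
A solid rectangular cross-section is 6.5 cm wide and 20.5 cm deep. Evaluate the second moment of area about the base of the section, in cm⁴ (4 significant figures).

The section: 6.5 × 20.5, A = 133.25 cm², y = 10.25 cm, Ī = 4666.53 cm⁴.
Transfer it to the bottom edge using Ī + A·d² with d = y − 0:
  the section: d = 10.25 cm → contributes +18666.1 cm⁴
Total I = 18666.1 cm⁴.

I_base ≈ 1.867 × 10⁴ cm⁴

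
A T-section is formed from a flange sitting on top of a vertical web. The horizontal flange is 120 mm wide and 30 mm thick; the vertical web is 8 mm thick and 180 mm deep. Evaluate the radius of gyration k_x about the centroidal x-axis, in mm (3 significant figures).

Split into non-overlapping primitives; take the origin at the lower-left of the bounding box.
Flange: 120 × 30, A = 3 600 mm², y = 195 mm, Ī = 270 000 mm⁴.
Web: 8 × 180, A = 1 440 mm², y = 90 mm, Ī = 3 888 000 mm⁴.
Centroid: ȳ = ΣA·y / ΣA = 165 mm.
Transfer each piece to the centroidal x-axis using Ī + A·d² with d = y − 165:
  flange: d = 30 mm → contributes +3 510 000 mm⁴
  web: d = -75 mm → contributes +11 988 000 mm⁴
Total I = 15 498 000 mm⁴.
Radius of gyration: k = √(I/A) = √(15 498 000 / 5 040) = 55.453 mm.

k_x ≈ 55.5 mm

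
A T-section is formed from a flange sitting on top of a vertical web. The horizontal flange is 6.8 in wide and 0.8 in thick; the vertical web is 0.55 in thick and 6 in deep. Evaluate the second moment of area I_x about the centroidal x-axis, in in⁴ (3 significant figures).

Split into non-overlapping primitives; take the origin at the lower-left of the bounding box.
Flange: 6.8 × 0.8, A = 5.44 in², y = 6.4 in, Ī = 0.29013 in⁴.
Web: 0.55 × 6, A = 3.3 in², y = 3 in, Ī = 9.9 in⁴.
Centroid: ȳ = ΣA·y / ΣA = 5.1162 in.
Transfer each piece to the centroidal x-axis using Ī + A·d² with d = y − 5.1162:
  flange: d = 1.2838 in → contributes +9.2554 in⁴
  web: d = -2.1162 in → contributes +24.679 in⁴
Total I = 33.934 in⁴.

I_x ≈ 33.9 in⁴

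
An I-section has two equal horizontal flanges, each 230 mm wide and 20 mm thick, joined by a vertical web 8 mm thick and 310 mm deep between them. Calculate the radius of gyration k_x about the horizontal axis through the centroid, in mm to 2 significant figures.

Decompose the section into non-overlapping parts with the origin at the bottom-left of its bounding rectangle.
Bottom flange: 230 × 20, A = 4 600 mm², y = 10 mm, Ī = 153 333 mm⁴.
Web: 8 × 310, A = 2 480 mm², y = 175 mm, Ī = 19 860 667 mm⁴.
Top flange: 230 × 20, A = 4 600 mm², y = 340 mm, Ī = 153 333 mm⁴.
By symmetry the centroid is at mid-height, ȳ = 175 mm.
Transfer each piece to the horizontal axis through the centroid using Ī + A·d² with d = y − 175:
  bottom flange: d = -165 mm → contributes +125 388 333 mm⁴
  web: d = 0 mm → contributes +19 860 667 mm⁴
  top flange: d = 165 mm → contributes +125 388 333 mm⁴
Total I = 270 637 333 mm⁴.
Radius of gyration: k = √(I/A) = √(270 637 333 / 11 680) = 152.2 mm.

k_x ≈ 150 mm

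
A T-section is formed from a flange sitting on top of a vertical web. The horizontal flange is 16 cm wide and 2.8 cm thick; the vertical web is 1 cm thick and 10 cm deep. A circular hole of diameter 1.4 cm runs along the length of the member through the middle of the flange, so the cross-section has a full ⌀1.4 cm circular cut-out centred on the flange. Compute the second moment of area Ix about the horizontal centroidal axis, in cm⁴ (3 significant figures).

Treat the section as a set of non-overlapping primitives; coordinates are from the bounding-box lower-left.
Flange: 16 × 2.8, A = 44.8 cm², y = 11.4 cm, Ī = 29.269 cm⁴.
Web: 1 × 10, A = 10 cm², y = 5 cm, Ī = 83.333 cm⁴.
Hole (subtracted): ⌀1.4, A = 1.5394 cm², y = 11.4 cm, Ī = 0.18857 cm⁴.
Centroid: ȳ = ΣA·y / ΣA = 10.198 cm.
Transfer each piece to the horizontal centroidal axis using Ī + A·d² with d = y − 10.198:
  flange: d = 1.2016 cm → contributes +93.958 cm⁴
  web: d = -5.1984 cm → contributes +353.56 cm⁴
  hole: d = 1.2016 cm → contributes −2.4113 cm⁴
Total I = 445.11 cm⁴.

Ix ≈ 445 cm⁴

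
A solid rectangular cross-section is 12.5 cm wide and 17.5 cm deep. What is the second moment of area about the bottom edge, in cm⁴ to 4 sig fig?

I_base ≈ 2.233 × 10⁴ cm⁴

The section: 12.5 × 17.5, A = 218.75 cm², y = 8.75 cm, Ī = 5582.68 cm⁴.
Transfer it to the base of the section using Ī + A·d² with d = y − 0:
  the section: d = 8.75 cm → contributes +22330.7 cm⁴
Total I = 22330.7 cm⁴.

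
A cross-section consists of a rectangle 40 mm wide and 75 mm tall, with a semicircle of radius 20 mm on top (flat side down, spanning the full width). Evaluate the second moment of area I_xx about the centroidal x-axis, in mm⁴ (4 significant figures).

Decompose the section into non-overlapping parts with the origin at the bottom-left of its bounding rectangle.
Rectangular body: 40 × 75, A = 3 000 mm², y = 37.5 mm, Ī = 1 406 250 mm⁴.
Semicircular cap: semicircle r = 20, A = 628.319 mm², y = 83.4883 mm, Ī = 17561.1 mm⁴.
Centroid: ȳ = ΣA·y / ΣA = 45.4638 mm.
Transfer each piece to the centroidal x-axis using Ī + A·d² with d = y − 45.4638:
  rectangular body: d = -7.96382 mm → contributes +1 596 517 mm⁴
  semicircular cap: d = 38.0244 mm → contributes +926 021 mm⁴
Total I = 2 522 538 mm⁴.

I_xx ≈ 2.523 × 10⁶ mm⁴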